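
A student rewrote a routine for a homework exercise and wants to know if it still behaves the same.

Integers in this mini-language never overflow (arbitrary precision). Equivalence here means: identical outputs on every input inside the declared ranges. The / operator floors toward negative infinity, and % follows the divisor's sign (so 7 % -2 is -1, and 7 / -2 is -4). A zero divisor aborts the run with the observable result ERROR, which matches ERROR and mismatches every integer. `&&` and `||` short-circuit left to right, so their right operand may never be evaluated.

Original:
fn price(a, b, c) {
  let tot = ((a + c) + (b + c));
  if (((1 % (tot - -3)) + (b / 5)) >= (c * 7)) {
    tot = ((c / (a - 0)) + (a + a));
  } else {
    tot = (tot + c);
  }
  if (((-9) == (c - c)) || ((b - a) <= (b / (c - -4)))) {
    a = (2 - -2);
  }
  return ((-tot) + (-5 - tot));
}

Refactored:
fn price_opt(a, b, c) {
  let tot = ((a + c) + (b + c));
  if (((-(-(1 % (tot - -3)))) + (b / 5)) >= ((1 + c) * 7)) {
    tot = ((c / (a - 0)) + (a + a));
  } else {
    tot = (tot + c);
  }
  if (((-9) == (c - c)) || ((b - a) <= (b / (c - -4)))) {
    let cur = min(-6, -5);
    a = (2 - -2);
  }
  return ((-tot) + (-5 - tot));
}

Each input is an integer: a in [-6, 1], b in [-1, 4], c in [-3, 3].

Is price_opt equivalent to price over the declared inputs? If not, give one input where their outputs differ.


There is a counterexample at a=-6, b=-1, c=-2: 19 on one side, 21 on the other.
price: tot=-11, then (((1 % (tot - -3)) + (b / 5)) >= (c * 7)) is true, then tot=-12, then (((-9) == (c - c)) || ((b - a) <= (b / (c - -4)))) is false, then returns 19
price_opt: tot=-11, then (((-(-(1 % (tot - -3)))) + (b / 5)) >= ((1 + c) * 7)) is false, then tot=-13, then (((-9) == (c - c)) || ((b - a) <= (b / (c - -4)))) is false, then returns 21
verdict: not equivalent; witness: a=-6, b=-1, c=-2


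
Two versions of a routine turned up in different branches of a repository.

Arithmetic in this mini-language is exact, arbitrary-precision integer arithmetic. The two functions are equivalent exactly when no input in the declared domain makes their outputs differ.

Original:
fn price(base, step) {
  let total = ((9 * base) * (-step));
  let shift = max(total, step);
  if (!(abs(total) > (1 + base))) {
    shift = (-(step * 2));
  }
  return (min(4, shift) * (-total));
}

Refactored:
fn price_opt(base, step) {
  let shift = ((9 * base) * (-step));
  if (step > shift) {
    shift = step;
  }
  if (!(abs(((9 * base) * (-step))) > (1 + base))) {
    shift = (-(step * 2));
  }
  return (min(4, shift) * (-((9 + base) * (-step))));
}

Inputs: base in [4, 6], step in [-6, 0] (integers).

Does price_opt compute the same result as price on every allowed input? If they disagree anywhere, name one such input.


Take base=4, step=-6.
price: total becomes 216; next shift becomes 216; next (!(abs(total) > (1 + base))) evaluates to false; next final value -864
price_opt: shift becomes 216; next (step > shift) evaluates to false; next (!(abs(((9 * base) * (-step))) > (1 + base))) evaluates to false; next final value -312
-864 vs -312 — the two versions disagree here.
verdict: not equivalent; witness: base=4, step=-6


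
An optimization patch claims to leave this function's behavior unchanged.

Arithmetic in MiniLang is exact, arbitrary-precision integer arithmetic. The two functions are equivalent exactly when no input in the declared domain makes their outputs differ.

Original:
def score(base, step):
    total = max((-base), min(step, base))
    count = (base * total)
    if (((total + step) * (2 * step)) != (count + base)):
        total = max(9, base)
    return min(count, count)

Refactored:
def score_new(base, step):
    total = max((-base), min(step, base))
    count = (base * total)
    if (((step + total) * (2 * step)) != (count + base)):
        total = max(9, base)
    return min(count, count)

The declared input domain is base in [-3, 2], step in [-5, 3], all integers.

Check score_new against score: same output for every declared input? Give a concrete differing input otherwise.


Changes here: same computation, different form; the full 54-point sweep finds no disagreement.
verdict: equivalent


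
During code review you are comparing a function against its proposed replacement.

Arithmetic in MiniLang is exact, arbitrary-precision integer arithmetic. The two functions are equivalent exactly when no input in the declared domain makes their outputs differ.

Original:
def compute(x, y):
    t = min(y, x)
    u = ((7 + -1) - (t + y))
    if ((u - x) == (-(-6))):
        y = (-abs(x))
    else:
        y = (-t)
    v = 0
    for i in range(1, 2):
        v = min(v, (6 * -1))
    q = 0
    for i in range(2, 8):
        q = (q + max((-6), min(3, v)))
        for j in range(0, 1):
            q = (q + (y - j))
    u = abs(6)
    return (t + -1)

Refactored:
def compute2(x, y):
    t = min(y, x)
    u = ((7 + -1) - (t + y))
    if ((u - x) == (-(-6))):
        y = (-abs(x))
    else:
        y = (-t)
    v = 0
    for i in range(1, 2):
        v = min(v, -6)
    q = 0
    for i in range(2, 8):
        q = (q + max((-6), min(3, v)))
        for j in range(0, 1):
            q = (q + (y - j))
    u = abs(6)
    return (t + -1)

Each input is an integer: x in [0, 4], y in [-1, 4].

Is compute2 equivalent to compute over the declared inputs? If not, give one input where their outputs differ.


Comparing the listings, the differences include: constant usage differs, arithmetic usage differs.
One worked example (x=2, y=2) — compute: t becomes 2; next u becomes 2; next ((u - x) == (-(-6))) evaluates to false; next y becomes -2; next v becomes 0; next at i=1:; next v becomes -6; next q becomes 0; next at i=2:; next q becomes -6; next at j=0:; next q becomes -8; next at i=3:; next q becomes -14; next at j=0:; next q becomes -16; next at i=4:; next q becomes -22; next at j=0:; next q becomes -24; next at i=5:; next q becomes -30; next at j=0:; next q becomes -32; next at i=6:; next q becomes -38; next at j=0:; next q becomes -40; next at i=7:; next q becomes -46; next at j=0:; next q becomes -48; next u becomes 6; next final value 1; compute2: t becomes 2; next u becomes 2; next ((u - x) == (-(-6))) evaluates to false; next y becomes -2; next v becomes 0; next at i=1:; next v becomes -6; next q becomes 0; next at i=2:; next q becomes -6; next at j=0:; next q becomes -8; next at i=3:; next q becomes -14; next at j=0:; next q becomes -16; next at i=4:; next q becomes -22; next at j=0:; next q becomes -24; next at i=5:; next q becomes -30; next at j=0:; next q becomes -32; next at i=6:; next q becomes -38; next at j=0:; next q becomes -40; next at i=7:; next q becomes -46; next at j=0:; next q becomes -48; next u becomes 6; next final value 1; agreement on 1.
Across all 30 domain points the two functions coincide.
verdict: equivalent


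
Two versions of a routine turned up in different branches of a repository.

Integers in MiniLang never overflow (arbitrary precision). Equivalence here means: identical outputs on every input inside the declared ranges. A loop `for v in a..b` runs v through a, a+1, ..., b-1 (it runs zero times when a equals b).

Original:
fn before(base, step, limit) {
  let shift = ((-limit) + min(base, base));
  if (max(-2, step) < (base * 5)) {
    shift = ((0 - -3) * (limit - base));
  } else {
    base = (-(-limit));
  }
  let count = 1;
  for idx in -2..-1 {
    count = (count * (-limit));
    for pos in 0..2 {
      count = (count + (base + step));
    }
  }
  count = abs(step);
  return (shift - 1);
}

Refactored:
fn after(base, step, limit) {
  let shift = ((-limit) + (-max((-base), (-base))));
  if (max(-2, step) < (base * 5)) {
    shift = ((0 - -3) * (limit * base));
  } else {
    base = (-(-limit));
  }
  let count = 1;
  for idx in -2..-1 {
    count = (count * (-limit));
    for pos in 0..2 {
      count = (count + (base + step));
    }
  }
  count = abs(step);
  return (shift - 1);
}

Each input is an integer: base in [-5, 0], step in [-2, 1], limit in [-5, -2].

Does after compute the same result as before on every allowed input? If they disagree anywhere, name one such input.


The rewrite breaks on base=0, step=-2, limit=-5, where the results are -16 and -1.
before: shift=5, then (max(-2, step) < (base * 5)) is true, then shift=-15, then count=1, then (idx=-2), then count=5, then (pos=0), then count=3, then (pos=1), then count=1, then count=2, then returns -16
after: shift=5, then (max(-2, step) < (base * 5)) is true, then shift=0, then count=1, then (idx=-2), then count=5, then (pos=0), then count=3, then (pos=1), then count=1, then count=2, then returns -1
verdict: not equivalent; witness: base=0, step=-2, limit=-5


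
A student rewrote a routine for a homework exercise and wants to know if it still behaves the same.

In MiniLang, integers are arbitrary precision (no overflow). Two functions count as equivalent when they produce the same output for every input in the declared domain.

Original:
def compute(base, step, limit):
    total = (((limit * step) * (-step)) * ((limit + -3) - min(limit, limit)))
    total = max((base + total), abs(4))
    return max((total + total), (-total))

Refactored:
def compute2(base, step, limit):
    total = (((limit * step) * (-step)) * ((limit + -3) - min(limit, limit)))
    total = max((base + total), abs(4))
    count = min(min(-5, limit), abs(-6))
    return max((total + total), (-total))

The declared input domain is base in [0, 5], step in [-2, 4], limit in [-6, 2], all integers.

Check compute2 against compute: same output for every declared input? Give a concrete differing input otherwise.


Reading the diff, among the changes: min/max/abs usage differs, constant usage differs, local variable names differ, statement counts differ.
One worked example (base=2, step=0, limit=-2) — compute: total=0, then total=4, then returns 8; compute2: total=0, then total=4, then count=-5, then returns 8; agreement on 8.
An exhaustive pass over the 378 declared inputs shows identical outputs.
verdict: equivalent


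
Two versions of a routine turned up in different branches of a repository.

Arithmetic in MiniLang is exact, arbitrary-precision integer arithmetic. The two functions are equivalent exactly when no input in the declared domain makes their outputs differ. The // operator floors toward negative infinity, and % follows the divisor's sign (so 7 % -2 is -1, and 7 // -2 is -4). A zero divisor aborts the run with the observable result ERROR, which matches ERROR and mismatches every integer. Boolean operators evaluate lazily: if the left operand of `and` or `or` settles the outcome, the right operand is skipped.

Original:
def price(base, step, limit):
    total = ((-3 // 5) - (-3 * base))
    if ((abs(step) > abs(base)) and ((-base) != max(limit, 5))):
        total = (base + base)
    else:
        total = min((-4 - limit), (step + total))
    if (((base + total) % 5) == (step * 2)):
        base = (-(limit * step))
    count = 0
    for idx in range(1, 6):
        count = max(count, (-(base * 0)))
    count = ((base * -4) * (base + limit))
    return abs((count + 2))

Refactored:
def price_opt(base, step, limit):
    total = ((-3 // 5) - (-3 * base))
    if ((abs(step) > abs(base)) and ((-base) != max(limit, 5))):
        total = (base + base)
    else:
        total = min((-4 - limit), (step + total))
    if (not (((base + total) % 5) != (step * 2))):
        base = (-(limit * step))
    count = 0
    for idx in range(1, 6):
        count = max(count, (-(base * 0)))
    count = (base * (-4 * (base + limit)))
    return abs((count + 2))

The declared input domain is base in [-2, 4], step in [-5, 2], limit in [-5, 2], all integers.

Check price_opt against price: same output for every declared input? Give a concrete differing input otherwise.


Behavior is preserved: although comparison usage differs, boolean connective usage differs, the outputs never diverge.
One worked example (base=-2, step=-2, limit=2) — price: total becomes -7; next ((abs(step) > abs(base)) and ((-base) != max(limit, 5))) evaluates to false; next total becomes -9; next (((base + total) % 5) == (step * 2)) evaluates to false; next count becomes 0; next at idx=1:; next count becomes 0; next at idx=2:; next count becomes 0; next at idx=3:; next count becomes 0; next at idx=4:; next count becomes 0; next at idx=5:; next count becomes 0; next count becomes 0; next final value 2; price_opt: total becomes -7; next ((abs(step) > abs(base)) and ((-base) != max(limit, 5))) evaluates to false; next total becomes -9; next (not (((base + total) % 5) != (step * 2))) evaluates to false; next count becomes 0; next at idx=1:; next count becomes 0; next at idx=2:; next count becomes 0; next at idx=3:; next count becomes 0; next at idx=4:; next count becomes 0; next at idx=5:; next count becomes 0; next count becomes 0; next final value 2; agreement on 2.
Checked all 448 inputs in the declared domain: the outputs agree on every one.
verdict: equivalent


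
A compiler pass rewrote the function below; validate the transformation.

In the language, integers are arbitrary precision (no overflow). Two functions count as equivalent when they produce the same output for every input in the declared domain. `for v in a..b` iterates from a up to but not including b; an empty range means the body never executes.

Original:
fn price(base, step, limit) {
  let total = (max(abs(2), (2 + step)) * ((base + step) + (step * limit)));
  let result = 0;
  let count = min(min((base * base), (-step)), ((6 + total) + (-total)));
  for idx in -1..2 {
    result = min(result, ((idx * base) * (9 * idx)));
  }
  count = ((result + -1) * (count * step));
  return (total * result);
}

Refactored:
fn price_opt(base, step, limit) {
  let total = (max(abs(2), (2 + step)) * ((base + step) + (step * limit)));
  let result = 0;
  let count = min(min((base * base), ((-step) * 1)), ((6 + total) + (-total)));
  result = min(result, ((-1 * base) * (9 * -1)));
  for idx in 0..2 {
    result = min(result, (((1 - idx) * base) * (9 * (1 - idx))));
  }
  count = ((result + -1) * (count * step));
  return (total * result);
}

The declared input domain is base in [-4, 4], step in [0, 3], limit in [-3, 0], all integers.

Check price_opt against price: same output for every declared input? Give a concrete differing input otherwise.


Although min/max/abs usage differs; also loop structure differs; also statement counts differ; also constant usage differs; also arithmetic usage differs, 144/144 inputs agree.
verdict: equivalent


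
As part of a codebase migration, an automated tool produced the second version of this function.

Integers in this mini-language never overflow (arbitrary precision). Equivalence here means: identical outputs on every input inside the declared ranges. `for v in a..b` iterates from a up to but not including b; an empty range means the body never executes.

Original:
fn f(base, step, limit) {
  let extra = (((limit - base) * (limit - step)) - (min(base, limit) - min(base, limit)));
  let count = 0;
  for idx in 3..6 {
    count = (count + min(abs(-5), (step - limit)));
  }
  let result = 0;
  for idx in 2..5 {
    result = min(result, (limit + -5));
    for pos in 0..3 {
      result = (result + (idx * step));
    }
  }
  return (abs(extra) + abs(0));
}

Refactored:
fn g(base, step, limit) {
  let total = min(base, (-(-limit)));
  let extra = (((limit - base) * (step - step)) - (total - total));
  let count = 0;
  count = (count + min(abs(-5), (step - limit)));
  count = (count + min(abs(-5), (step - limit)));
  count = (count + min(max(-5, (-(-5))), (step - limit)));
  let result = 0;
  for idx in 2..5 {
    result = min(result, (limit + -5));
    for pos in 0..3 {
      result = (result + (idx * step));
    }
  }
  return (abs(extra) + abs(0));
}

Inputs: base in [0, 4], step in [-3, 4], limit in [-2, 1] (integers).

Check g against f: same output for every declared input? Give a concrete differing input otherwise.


Consider the input base=0, step=-3, limit=-2.
f: extra = -2; count = 0; [idx=3]; count = -1; [idx=4]; count = -2; [idx=5]; count = -3; result = 0; [idx=2]; result = -7; [pos=0]; result = -13; [pos=1]; result = -19; [pos=2]; result = -25; [idx=3]; result = -25; [pos=0]; result = -34; [pos=1]; result = -43; [pos=2]; result = -52; [idx=4]; result = -52; [pos=0]; result = -64; [pos=1]; result = -76; [pos=2]; result = -88; return 2
g: total = -2; extra = 0; count = 0; count = -1; count = -2; count = -3; result = 0; [idx=2]; result = -7; [pos=0]; result = -13; [pos=1]; result = -19; [pos=2]; result = -25; [idx=3]; result = -25; [pos=0]; result = -34; [pos=1]; result = -43; [pos=2]; result = -52; [idx=4]; result = -52; [pos=0]; result = -64; [pos=1]; result = -76; [pos=2]; result = -88; return 0
2 and 0 differ, so these are not the same function on this domain.
verdict: not equivalent; witness: base=0, step=-3, limit=-2


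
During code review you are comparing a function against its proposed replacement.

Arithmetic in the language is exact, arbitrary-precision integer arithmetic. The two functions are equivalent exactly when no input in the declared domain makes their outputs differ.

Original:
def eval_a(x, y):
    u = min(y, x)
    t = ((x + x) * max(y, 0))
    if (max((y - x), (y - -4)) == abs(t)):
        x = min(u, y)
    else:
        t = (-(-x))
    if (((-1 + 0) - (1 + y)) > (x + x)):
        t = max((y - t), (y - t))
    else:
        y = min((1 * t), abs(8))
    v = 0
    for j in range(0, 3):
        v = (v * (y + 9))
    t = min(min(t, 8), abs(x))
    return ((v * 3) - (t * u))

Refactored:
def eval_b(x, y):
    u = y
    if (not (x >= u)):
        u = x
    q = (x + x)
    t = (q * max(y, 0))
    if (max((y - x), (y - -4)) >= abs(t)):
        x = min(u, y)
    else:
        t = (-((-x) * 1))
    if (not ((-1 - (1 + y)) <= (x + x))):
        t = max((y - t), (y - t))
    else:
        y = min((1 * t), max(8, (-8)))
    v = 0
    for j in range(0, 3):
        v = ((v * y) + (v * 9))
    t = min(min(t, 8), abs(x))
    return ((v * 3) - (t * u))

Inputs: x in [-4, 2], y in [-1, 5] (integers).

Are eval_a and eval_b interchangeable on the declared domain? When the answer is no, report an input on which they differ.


Input x=-4, y=-1: 12 from eval_a versus -4 from eval_b.
verdict: not equivalent; witness: x=-4, y=-1


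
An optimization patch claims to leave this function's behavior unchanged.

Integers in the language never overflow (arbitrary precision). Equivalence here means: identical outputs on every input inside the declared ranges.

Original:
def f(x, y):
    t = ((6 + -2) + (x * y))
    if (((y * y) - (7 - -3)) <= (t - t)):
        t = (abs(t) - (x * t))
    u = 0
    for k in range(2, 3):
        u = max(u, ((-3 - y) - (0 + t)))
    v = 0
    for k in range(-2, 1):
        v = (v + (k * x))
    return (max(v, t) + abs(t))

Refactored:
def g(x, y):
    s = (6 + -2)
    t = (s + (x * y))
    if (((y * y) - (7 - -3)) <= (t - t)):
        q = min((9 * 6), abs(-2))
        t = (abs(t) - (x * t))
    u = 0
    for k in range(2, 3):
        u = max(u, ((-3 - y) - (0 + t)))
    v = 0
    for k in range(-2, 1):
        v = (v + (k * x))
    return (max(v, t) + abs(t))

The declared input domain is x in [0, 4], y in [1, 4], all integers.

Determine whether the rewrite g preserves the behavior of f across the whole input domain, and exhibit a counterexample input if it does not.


Side by side, the visible changes include: arithmetic usage differs; also constant usage differs; also min/max/abs usage differs; also statement counts differ; also local variable names differ.
One worked example (x=0, y=3) — f: t = 4; (((y * y) - (7 - -3)) <= (t - t)) -> true; t = 4; u = 0; [k=2]; u = 0; v = 0; [k=-2]; v = 0; [k=-1]; v = 0; [k=0]; v = 0; return 8; g: s = 4; t = 4; (((y * y) - (7 - -3)) <= (t - t)) -> true; q = 2; t = 4; u = 0; [k=2]; u = 0; v = 0; [k=-2]; v = 0; [k=-1]; v = 0; [k=0]; v = 0; return 8; agreement on 8.
An exhaustive pass over the 20 declared inputs shows identical outputs.
verdict: equivalent


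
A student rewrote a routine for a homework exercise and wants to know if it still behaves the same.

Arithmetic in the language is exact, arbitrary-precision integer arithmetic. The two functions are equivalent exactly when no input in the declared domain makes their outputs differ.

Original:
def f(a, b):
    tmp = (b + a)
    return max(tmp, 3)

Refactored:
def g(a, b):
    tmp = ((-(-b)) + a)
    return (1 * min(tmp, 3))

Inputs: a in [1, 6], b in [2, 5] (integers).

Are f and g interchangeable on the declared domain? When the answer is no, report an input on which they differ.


Evaluate both at a=1, b=3.
f: tmp becomes 4; next final value 4
g: tmp becomes 4; next final value 3
4 != 3, so the rewrite changes behavior.
verdict: not equivalent; witness: a=1, b=3


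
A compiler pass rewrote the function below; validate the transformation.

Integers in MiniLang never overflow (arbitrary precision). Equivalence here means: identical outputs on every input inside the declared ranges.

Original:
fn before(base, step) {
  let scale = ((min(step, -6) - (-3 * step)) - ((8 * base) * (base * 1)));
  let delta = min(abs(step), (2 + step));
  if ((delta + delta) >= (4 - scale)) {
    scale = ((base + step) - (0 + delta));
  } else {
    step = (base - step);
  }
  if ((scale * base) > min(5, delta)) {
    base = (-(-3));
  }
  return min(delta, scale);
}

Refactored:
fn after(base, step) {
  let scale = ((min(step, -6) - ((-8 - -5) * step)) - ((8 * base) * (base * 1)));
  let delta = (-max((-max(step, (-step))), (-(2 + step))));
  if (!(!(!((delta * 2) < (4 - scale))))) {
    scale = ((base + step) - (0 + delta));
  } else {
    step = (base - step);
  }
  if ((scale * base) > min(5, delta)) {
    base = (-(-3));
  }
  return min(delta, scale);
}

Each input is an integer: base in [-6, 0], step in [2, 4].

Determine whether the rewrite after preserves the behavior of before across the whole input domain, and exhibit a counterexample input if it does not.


Behavior is preserved: although arithmetic usage differs; and min/max/abs usage differs; and constant usage differs; and boolean connective usage differs; and comparison usage differs, the outputs never diverge.
Spot check at base=-6, step=3 — before: scale=-285, then delta=3, then ((delta + delta) >= (4 - scale)) is false, then step=-9, then ((scale * base) > min(5, delta)) is true, then base=3, then returns -285. after: scale=-285, then delta=3, then (!(!(!((delta * 2) < (4 - scale))))) is false, then step=-9, then ((scale * base) > min(5, delta)) is true, then base=3, then returns -285. Both give -285.
Across all 21 domain points the two functions coincide.
verdict: equivalent


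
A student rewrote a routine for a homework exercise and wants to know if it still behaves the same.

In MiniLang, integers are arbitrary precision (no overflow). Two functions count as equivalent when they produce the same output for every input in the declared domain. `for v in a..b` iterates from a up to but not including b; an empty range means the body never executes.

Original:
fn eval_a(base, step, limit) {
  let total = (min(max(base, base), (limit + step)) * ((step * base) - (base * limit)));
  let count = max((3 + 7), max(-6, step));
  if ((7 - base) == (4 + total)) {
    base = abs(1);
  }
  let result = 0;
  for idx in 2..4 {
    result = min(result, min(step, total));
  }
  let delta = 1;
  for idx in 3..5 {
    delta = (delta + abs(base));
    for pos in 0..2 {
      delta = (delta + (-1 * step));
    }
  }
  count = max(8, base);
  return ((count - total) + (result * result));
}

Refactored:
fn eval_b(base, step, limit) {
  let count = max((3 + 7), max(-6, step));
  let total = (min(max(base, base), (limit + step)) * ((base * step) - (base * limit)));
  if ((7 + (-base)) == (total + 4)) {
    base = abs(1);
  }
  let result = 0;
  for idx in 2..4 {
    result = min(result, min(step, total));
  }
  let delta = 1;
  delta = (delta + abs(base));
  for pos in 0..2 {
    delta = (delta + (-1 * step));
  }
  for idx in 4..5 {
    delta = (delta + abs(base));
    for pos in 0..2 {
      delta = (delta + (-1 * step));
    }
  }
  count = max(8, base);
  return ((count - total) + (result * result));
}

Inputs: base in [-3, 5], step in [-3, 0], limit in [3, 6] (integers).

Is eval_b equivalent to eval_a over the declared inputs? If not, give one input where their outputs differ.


Changes here: statement counts differ; also arithmetic usage differs; also min/max/abs usage differs; also constant usage differs; also loop structure differs; the full 144-point sweep finds no disagreement.
verdict: equivalent


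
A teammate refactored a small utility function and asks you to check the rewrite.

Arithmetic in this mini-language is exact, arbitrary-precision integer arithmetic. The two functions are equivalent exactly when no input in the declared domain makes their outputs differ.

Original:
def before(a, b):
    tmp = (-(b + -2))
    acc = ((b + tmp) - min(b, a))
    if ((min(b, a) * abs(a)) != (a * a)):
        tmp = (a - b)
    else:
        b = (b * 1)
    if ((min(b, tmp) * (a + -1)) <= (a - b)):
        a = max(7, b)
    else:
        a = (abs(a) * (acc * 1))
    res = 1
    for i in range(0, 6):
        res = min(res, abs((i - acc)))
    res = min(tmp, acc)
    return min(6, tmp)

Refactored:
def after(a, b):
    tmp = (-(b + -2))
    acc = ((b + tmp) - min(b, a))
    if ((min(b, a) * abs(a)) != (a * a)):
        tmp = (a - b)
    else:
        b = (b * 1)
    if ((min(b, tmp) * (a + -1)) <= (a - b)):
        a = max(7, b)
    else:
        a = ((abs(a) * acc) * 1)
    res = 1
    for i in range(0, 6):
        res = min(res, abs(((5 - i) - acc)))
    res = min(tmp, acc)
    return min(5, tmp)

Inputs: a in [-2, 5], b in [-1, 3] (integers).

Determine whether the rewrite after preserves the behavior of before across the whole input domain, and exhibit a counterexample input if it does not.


Run the pair on a=5, b=-1.
before: tmp=3, then acc=3, then ((min(b, a) * abs(a)) != (a * a)) is true, then tmp=6, then ((min(b, tmp) * (a + -1)) <= (a - b)) is true, then a=7, then res=1, then (i=0), then res=1, then (i=1), then res=1, then (i=2), then res=1, then (i=3), then res=0, then (i=4), then res=0, then (i=5), then res=0, then res=3, then returns 6
after: tmp=3, then acc=3, then ((min(b, a) * abs(a)) != (a * a)) is true, then tmp=6, then ((min(b, tmp) * (a + -1)) <= (a - b)) is true, then a=7, then res=1, then (i=0), then res=1, then (i=1), then res=1, then (i=2), then res=0, then (i=3), then res=0, then (i=4), then res=0, then (i=5), then res=0, then res=3, then returns 5
6 != 5, so the rewrite changes behavior.
verdict: not equivalent; witness: a=5, b=-1


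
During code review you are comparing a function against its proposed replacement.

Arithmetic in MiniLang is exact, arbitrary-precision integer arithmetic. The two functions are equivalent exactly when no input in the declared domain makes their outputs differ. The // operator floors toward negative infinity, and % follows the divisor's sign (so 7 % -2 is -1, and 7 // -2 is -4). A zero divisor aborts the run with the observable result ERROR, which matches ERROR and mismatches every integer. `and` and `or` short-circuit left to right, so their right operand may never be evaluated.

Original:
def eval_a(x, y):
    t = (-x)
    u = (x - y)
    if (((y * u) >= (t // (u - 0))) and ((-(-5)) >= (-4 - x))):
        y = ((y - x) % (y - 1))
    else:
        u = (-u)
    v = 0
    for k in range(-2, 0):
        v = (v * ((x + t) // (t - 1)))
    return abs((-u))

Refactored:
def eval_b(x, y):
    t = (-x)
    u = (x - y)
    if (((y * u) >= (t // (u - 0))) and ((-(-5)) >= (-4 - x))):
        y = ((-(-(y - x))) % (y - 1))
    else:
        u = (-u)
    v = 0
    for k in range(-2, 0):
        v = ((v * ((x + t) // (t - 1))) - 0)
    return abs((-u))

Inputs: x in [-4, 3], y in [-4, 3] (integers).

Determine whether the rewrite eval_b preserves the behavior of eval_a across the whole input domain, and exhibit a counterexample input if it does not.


The two are interchangeable: constant usage differs; also arithmetic usage differs, and every declared input agrees.
As a probe, take x=-1, y=3: eval_a runs t := 1 | u := -4 | (((y * u) >= (t // (u - 0))) and ((-(-5)) >= (-4 - x))): false | u := 4 | v := 0 | iter k=-2: | divide-by-zero, output ERROR; eval_b runs t := 1 | u := -4 | (((y * u) >= (t // (u - 0))) and ((-(-5)) >= (-4 - x))): false | u := 4 | v := 0 | iter k=-2: | divide-by-zero, output ERROR; both end at ERROR.
Every one of the 64 inputs gives matching results.
verdict: equivalent


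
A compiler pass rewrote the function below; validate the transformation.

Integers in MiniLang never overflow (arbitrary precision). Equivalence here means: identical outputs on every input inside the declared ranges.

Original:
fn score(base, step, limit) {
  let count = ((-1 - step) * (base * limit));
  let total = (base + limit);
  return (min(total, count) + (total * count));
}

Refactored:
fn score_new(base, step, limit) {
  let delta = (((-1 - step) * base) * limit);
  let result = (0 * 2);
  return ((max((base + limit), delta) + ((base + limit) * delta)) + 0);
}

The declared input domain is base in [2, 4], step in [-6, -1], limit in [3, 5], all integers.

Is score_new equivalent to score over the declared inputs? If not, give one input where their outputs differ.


Consider the input base=2, step=-6, limit=3.
score: count := 30 | total := 5 | result 155
score_new: delta := 30 | result := 0 | result 180
155 vs 180 — the two versions disagree here.
verdict: not equivalent; witness: base=2, step=-6, limit=3


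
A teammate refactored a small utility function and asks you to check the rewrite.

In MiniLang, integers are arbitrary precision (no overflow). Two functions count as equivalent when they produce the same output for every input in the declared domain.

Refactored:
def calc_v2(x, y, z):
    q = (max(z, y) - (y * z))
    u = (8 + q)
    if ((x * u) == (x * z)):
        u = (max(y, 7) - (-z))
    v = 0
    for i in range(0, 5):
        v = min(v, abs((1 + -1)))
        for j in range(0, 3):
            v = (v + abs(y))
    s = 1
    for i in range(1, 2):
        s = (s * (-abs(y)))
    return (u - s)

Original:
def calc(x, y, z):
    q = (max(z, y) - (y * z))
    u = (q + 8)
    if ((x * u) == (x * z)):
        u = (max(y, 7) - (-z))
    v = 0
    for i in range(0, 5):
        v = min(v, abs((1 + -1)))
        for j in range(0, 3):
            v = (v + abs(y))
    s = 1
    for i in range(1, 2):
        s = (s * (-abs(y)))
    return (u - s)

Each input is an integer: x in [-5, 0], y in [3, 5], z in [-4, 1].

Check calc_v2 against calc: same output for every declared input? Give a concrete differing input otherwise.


This is a faithful refactor — same computation, different form, but the computed results match everywhere.
As a probe, take x=-3, y=3, z=1: calc runs q = 0; u = 8; ((x * u) == (x * z)) -> false; v = 0; [i=0]; v = 0; [j=0]; v = 3; [j=1]; v = 6; [j=2]; v = 9; [i=1]; v = 0; [j=0]; v = 3; [j=1]; v = 6; [j=2]; v = 9; [i=2]; v = 0; [j=0]; v = 3; [j=1]; v = 6; [j=2]; v = 9; [i=3]; v = 0; [j=0]; v = 3; [j=1]; v = 6; [j=2]; v = 9; [i=4]; v = 0; [j=0]; v = 3; [j=1]; v = 6; [j=2]; v = 9; s = 1; [i=1]; s = -3; return 11; calc_v2 runs q = 0; u = 8; ((x * u) == (x * z)) -> false; v = 0; [i=0]; v = 0; [j=0]; v = 3; [j=1]; v = 6; [j=2]; v = 9; [i=1]; v = 0; [j=0]; v = 3; [j=1]; v = 6; [j=2]; v = 9; [i=2]; v = 0; [j=0]; v = 3; [j=1]; v = 6; [j=2]; v = 9; [i=3]; v = 0; [j=0]; v = 3; [j=1]; v = 6; [j=2]; v = 9; [i=4]; v = 0; [j=0]; v = 3; [j=1]; v = 6; [j=2]; v = 9; s = 1; [i=1]; s = -3; return 11; both end at 11.
Sweeping the whole domain (108 inputs) finds no disagreement.
verdict: equivalent


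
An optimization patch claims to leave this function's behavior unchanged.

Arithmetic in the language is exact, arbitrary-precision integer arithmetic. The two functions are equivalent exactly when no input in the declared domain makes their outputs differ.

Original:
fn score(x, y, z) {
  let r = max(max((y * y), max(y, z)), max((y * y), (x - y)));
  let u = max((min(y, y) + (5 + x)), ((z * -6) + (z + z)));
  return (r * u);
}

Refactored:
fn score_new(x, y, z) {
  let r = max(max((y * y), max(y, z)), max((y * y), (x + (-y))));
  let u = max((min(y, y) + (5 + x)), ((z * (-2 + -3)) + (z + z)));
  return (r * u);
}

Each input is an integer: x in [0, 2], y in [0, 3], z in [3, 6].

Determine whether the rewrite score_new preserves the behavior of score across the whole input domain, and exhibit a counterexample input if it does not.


Whatever the rewrite altered, no input in the stated domain can expose a difference.
Tracing x=1, y=0, z=6: score: r=6, then u=6, then returns 36 | score_new: r=6, then u=6, then returns 36 — matching result 36.
Every one of the 48 inputs gives matching results.
verdict: equivalent


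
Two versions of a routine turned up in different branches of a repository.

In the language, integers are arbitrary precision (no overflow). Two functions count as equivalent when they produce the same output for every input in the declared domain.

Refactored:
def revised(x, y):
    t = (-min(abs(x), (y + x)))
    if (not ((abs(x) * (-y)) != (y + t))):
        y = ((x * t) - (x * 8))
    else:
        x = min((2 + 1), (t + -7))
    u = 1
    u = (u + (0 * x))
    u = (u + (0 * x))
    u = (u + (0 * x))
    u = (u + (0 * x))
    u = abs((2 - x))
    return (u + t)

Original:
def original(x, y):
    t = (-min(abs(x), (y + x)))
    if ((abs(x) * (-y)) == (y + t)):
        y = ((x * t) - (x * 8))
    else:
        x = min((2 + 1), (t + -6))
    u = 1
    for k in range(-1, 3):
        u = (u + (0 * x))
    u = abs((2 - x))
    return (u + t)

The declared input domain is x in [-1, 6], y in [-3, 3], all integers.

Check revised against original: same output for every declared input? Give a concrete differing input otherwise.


Evaluate both at x=-1, y=-3.
original: t := 4 | ((abs(x) * (-y)) == (y + t)): false | x := -2 | u := 1 | iter k=-1: | u := 1 | iter k=0: | u := 1 | iter k=1: | u := 1 | iter k=2: | u := 1 | u := 4 | result 8
revised: t := 4 | (not ((abs(x) * (-y)) != (y + t))): false | x := -3 | u := 1 | u := 1 | u := 1 | u := 1 | u := 1 | u := 5 | result 9
8 and 9 differ, so these are not the same function on this domain.
verdict: not equivalent; witness: x=-1, y=-3


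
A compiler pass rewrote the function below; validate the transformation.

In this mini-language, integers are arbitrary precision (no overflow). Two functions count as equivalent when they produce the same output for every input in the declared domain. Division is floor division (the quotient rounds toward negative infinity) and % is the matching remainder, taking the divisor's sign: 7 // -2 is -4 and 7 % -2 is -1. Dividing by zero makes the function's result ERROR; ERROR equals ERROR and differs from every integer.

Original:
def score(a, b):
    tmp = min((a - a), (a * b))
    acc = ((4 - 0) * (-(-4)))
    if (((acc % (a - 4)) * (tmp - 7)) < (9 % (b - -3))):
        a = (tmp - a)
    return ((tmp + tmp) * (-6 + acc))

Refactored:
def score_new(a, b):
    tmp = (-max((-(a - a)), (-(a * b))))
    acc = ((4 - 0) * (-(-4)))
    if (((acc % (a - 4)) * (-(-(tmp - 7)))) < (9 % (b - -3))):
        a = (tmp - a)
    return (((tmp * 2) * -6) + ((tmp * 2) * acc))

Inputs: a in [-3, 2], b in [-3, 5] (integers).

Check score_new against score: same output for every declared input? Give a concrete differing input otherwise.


Side by side, the visible changes include: constant usage differs; and min/max/abs usage differs; and arithmetic usage differs.
As a probe, take a=-3, b=5: score runs tmp becomes -15; next acc becomes 16; next (((acc % (a - 4)) * (tmp - 7)) < (9 % (b - -3))) evaluates to false; next final value -300; score_new runs tmp becomes -15; next acc becomes 16; next (((acc % (a - 4)) * (-(-(tmp - 7)))) < (9 % (b - -3))) evaluates to false; next final value -300; both end at -300.
An exhaustive pass over the 54 declared inputs shows identical outputs.
verdict: equivalent


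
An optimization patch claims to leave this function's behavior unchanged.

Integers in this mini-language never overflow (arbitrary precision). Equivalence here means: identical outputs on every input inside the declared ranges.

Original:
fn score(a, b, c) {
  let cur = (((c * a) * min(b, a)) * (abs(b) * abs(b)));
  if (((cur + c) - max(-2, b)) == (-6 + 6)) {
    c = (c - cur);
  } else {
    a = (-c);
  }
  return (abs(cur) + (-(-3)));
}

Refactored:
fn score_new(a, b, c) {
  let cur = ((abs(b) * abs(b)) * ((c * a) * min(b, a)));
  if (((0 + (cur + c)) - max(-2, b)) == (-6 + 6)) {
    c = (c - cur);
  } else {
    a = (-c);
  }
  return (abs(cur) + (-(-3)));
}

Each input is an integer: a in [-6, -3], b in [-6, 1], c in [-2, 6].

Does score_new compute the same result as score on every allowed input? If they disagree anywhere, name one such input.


Comparing the listings, the differences include: constant usage differs; arithmetic usage differs.
Tracing a=-6, b=1, c=3: score: cur becomes 108; next (((cur + c) - max(-2, b)) == (-6 + 6)) evaluates to false; next a becomes -3; next final value 111 | score_new: cur becomes 108; next (((0 + (cur + c)) - max(-2, b)) == (-6 + 6)) evaluates to false; next a becomes -3; next final value 111 — matching result 111.
Across all 288 domain points the two functions coincide.
verdict: equivalent


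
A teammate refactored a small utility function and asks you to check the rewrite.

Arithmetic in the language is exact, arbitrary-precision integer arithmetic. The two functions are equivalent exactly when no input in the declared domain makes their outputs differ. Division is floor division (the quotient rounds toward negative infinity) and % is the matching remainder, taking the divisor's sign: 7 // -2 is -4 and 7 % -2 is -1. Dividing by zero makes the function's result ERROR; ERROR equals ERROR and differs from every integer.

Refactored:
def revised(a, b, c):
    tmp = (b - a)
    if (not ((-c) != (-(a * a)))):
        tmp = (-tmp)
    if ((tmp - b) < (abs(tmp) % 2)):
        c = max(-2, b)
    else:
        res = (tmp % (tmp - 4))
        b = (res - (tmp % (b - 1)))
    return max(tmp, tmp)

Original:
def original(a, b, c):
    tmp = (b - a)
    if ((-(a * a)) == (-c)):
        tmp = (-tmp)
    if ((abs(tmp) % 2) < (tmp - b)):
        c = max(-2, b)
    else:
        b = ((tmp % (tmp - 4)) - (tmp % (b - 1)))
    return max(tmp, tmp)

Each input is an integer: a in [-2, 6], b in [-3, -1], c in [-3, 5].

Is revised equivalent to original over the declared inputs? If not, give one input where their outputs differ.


a=1, b=-3, c=1 yields 4 from original but ERROR from revised.
verdict: not equivalent; witness: a=1, b=-3, c=1


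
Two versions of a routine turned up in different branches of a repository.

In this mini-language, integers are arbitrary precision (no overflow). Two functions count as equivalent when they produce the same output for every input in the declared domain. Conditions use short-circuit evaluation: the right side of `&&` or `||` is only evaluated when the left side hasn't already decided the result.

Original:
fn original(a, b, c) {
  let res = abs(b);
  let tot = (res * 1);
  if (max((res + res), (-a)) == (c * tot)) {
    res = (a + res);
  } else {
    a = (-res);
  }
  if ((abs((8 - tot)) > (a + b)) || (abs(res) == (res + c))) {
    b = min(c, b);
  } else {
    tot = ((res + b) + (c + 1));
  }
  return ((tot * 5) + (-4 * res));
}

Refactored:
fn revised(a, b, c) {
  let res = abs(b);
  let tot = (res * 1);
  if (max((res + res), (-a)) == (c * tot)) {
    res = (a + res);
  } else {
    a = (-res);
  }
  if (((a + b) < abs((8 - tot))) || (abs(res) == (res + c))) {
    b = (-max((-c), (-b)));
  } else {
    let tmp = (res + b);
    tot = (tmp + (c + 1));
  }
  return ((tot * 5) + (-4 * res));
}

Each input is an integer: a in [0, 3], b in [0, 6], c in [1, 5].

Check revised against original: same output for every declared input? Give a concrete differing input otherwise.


The two versions differ — the changes include comparison usage differs; also min/max/abs usage differs; also statement counts differ; also local variable names differ.
Tracing a=2, b=4, c=1: original: res becomes 4; next tot becomes 4; next (max((res + res), (-a)) == (c * tot)) evaluates to false; next a becomes -4; next ((abs((8 - tot)) > (a + b)) || (abs(res) == (res + c))) evaluates to true; next b becomes 1; next final value 4 | revised: res becomes 4; next tot becomes 4; next (max((res + res), (-a)) == (c * tot)) evaluates to false; next a becomes -4; next (((a + b) < abs((8 - tot))) || (abs(res) == (res + c))) evaluates to true; next b becomes 1; next final value 4 — matching result 4.
Sweeping the whole domain (140 inputs) finds no disagreement.
verdict: equivalent
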